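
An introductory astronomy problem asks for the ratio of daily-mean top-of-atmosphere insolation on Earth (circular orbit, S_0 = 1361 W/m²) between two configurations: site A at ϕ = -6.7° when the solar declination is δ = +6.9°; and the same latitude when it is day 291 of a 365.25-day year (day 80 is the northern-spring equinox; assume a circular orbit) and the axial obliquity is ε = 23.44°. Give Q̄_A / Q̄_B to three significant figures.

Q̄_A / Q̄_B ≈ 0.954

— Configuration A (ϕ=-6.7°):
cos h₀ = −tan(-6.7°) tan(+6.900°) = 0.0142, h₀ = 1.5566 rad.
Bracket: h₀ sin ϕ sin δ + cos ϕ cos δ sin h₀ = 1.5566×-0.11667×0.12014 + 0.99317×0.99276×0.99990 = -0.021818 + 0.985881 = 0.964063.
Q̄ = (S_0/π) × [bracket] = (1361/π) × 0.964063 = 417.65 W/m².
— Configuration B (ϕ=-6.7°):
Solar longitude: L_s = 360° × (291 − 80)/365.25 = 207.967°.
sin δ = sin 23.44° × sin 207.967° = -0.18655, so δ = -10.751°.
cos h₀ = −tan(-6.7°) tan(-10.751°) = -0.0223, h₀ = 1.5931 rad.
Bracket: h₀ sin ϕ sin δ + cos ϕ cos δ sin h₀ = 1.5931×-0.11667×-0.18655 + 0.99317×0.98245×0.99975 = 0.034673 + 0.975496 = 1.010169.
Q̄ = (S_0/π) × [bracket] = (1361/π) × 1.010169 = 437.63 W/m².
Ratio Q̄_A / Q̄_B = 417.65 / 437.63 = 0.9543.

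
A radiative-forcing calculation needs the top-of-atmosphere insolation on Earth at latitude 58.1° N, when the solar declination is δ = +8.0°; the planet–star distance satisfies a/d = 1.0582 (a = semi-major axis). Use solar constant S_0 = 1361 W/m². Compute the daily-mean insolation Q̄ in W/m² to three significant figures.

Q̄ ≈ 350 W/m²

cos h₀ = −tan(+58.1°) tan(+8.000°) = -0.2258, h₀ = 1.7985 rad.
Bracket: h₀ sin ϕ sin δ + cos ϕ cos δ sin h₀ = 1.7985×0.84897×0.13917 + 0.52844×0.99027×0.97418 = 0.212495 + 0.509787 = 0.722282.
Inverse-square distance factor (a/d)² = 1.0582² = 1.119787.
Q̄ = (S_0/π) × 1.119787 × [bracket] = (1361/π) × 1.119787 × 0.722282 = 350.4 W/m².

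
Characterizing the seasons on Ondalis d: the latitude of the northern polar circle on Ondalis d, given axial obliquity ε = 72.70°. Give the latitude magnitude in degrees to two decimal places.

17.30°

The polar circle is the lowest latitude that experiences at least one full rotation of continuous daylight at the northern-summer solstice; it lies at |φ| = 90° − ε = 90° − 72.70° = 17.30°.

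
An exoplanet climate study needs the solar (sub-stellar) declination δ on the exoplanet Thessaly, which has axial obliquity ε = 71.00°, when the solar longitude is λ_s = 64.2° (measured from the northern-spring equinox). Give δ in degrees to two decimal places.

sin δ = sin ε · sin λ_s = sin 71.00° × sin 64.2° = 0.851268.
δ = arcsin(0.851268) = +58.35°.

δ = +58.35°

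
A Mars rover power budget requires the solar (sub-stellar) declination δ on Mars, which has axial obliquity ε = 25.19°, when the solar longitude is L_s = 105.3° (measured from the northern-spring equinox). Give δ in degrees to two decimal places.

δ = +24.24°

sin δ = sin ε · sin L_s = sin 25.19° × sin 105.3° = 0.410536.
δ = arcsin(0.410536) = +24.24°.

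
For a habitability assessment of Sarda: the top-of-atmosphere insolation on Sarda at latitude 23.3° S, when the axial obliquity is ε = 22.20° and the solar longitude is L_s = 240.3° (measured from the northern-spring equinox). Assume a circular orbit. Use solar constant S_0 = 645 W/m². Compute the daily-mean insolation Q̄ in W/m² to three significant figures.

Q̄ ≈ 222 W/m²

Solar declination: sin δ = sin ε · sin L_s = sin 22.20° × sin 240.3° = -0.32820, so δ = -19.160°.
cos h₀ = −tan(-23.3°) tan(-19.160°) = -0.1496, h₀ = 1.7210 rad.
Bracket: h₀ sin ϕ sin δ + cos ϕ cos δ sin h₀ = 1.7210×-0.39555×-0.32820 + 0.91845×0.94461×0.98874 = 0.223419 + 0.857808 = 1.081227.
Q̄ = (S_0/π) × [bracket] = (645/π) × 1.081227 = 222.0 W/m².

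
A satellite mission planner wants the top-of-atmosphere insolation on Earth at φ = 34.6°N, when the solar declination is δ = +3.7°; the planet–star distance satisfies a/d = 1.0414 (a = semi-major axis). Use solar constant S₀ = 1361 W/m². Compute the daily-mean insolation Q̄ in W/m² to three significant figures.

cos H₀ = −tan(+34.6°) tan(+3.700°) = -0.0446, H₀ = 1.6154 rad.
Bracket: H₀ sin φ sin δ + cos φ cos δ sin H₀ = 1.6154×0.56784×0.06453 + 0.82314×0.99792×0.99900 = 0.059193 + 0.820606 = 0.879799.
Inverse-square distance factor (a/d)² = 1.0414² = 1.084514.
Q̄ = (S₀/π) × 1.084514 × [bracket] = (1361/π) × 1.084514 × 0.879799 = 413.4 W/m².

Q̄ ≈ 413 W/m²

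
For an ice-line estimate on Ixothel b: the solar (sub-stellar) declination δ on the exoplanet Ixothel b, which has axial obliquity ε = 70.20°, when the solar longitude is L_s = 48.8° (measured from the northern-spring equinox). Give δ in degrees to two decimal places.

δ = +45.07°

sin δ = sin ε · sin L_s = sin 70.20° × sin 48.8° = 0.707933.
δ = arcsin(0.707933) = +45.07°.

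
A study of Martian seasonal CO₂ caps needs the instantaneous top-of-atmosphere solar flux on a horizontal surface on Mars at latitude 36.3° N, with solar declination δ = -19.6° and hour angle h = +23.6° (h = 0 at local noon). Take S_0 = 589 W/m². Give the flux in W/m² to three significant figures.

293 W/m²

cos θ_z = sin ϕ sin δ + cos ϕ cos δ cos h = -0.198592 + 0.695731 = 0.497139.
Flux = S_0 · cos θ_z = 589 × 0.497139 = 292.8 W/m².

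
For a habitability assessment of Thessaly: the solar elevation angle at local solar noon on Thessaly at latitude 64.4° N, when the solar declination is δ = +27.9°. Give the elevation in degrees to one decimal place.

53.5°

At local noon the hour angle is zero, so the zenith angle equals |φ − δ| = |+64.4° − (+27.900°)| = 36.500°.
Elevation = 90° − 36.500° = 53.5°.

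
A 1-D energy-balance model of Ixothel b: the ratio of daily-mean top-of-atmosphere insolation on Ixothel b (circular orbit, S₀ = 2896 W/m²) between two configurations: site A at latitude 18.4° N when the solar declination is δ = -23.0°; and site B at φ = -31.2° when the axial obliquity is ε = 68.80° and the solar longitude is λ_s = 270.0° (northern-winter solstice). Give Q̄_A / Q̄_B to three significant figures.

— Configuration A (φ=+18.4°):
cos H₀ = −tan(+18.4°) tan(-23.000°) = 0.1412, H₀ = 1.4291 rad.
Bracket: H₀ sin φ sin δ + cos φ cos δ sin H₀ = 1.4291×0.31565×-0.39073 + 0.94888×0.92050×0.98998 = -0.176257 + 0.864692 = 0.688435.
Q̄ = (S₀/π) × [bracket] = (2896/π) × 0.688435 = 634.62 W/m².
— Configuration B (φ=-31.2°):
Solar declination: sin δ = sin ε · sin λ_s = sin 68.80° × sin 270.0° = -0.93232, so δ = -68.800°.
cos H₀ = −tan(-31.2°) tan(-68.800°) = -1.5614 ≤ −1 ⇒ polar day, H₀ = π.
Bracket: H₀ sin φ sin δ + cos φ cos δ sin H₀ = 3.1416×-0.51803×-0.93232 + 0.85536×0.36162×0.00000 = 1.517298 + 0.000000 = 1.517298.
Q̄ = (S₀/π) × [bracket] = (2896/π) × 1.517298 = 1398.7 W/m².
Ratio Q̄_A / Q̄_B = 634.62 / 1398.7 = 0.4537.

Q̄_A / Q̄_B ≈ 0.454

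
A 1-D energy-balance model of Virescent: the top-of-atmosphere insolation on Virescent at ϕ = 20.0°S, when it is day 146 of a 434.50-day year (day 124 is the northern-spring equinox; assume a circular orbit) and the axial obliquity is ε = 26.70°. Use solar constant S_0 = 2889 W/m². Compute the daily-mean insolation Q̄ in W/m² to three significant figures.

Solar longitude: L_s = 360° × (146 − 124)/434.50 = 18.228°.
sin δ = sin 26.70° × sin 18.228° = 0.14055, so δ = +8.079°.
cos h₀ = −tan(-20.0°) tan(+8.079°) = 0.0517, h₀ = 1.5191 rad.
Bracket: h₀ sin ϕ sin δ + cos ϕ cos δ sin h₀ = 1.5191×-0.34202×0.14055 + 0.93969×0.99007×0.99866 = -0.073025 + 0.929112 = 0.856087.
Q̄ = (S_0/π) × [bracket] = (2889/π) × 0.856087 = 787.3 W/m².

Q̄ ≈ 787 W/m²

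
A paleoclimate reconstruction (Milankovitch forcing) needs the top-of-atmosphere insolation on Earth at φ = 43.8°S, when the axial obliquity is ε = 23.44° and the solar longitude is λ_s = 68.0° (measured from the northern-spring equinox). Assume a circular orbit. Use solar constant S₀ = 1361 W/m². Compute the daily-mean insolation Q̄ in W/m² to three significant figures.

Q̄ ≈ 138 W/m²

Solar declination: sin δ = sin ε · sin λ_s = sin 23.44° × sin 68.0° = 0.36882, so δ = +21.643°.
cos H₀ = −tan(-43.8°) tan(+21.643°) = 0.3805, H₀ = 1.1804 rad.
Bracket: H₀ sin φ sin δ + cos φ cos δ sin H₀ = 1.1804×-0.69214×0.36882 + 0.72176×0.92950×0.92477 = -0.301327 + 0.620406 = 0.319079.
Q̄ = (S₀/π) × [bracket] = (1361/π) × 0.319079 = 138.2 W/m².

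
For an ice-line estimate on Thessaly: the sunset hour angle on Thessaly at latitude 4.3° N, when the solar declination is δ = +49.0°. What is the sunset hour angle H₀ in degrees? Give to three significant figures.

cos H₀ = −tan φ · tan δ = −tan(+4.3°) × tan(+49.000°) = -0.0865, so H₀ = 1.6574 rad = 94.96°.

H₀ = 95.0°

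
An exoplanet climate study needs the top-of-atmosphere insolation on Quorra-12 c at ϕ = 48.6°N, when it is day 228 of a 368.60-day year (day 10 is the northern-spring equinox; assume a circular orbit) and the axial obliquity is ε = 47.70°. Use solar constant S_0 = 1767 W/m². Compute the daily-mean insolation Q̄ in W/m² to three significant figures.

Solar longitude: L_s = 360° × (228 − 10)/368.60 = 212.914°.
sin δ = sin 47.70° × sin 212.914° = -0.40190, so δ = -23.697°.
cos h₀ = −tan(+48.6°) tan(-23.697°) = 0.4978, h₀ = 1.0497 rad.
Bracket: h₀ sin ϕ sin δ + cos ϕ cos δ sin h₀ = 1.0497×0.75011×-0.40190 + 0.66131×0.91568×0.86727 = -0.316452 + 0.525174 = 0.208722.
Q̄ = (S_0/π) × [bracket] = (1767/π) × 0.208722 = 117.4 W/m².

Q̄ ≈ 117 W/m²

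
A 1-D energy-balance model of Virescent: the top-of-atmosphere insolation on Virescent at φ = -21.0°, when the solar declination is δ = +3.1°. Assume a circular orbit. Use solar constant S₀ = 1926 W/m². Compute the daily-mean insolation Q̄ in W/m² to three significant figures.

Q̄ ≈ 553 W/m²

cos H₀ = −tan(-21.0°) tan(+3.100°) = 0.0208, H₀ = 1.5500 rad.
Bracket: H₀ sin φ sin δ + cos φ cos δ sin H₀ = 1.5500×-0.35837×0.05408 + 0.93358×0.99854×0.99978 = -0.030040 + 0.932012 = 0.901972.
Q̄ = (S₀/π) × [bracket] = (1926/π) × 0.901972 = 553.0 W/m².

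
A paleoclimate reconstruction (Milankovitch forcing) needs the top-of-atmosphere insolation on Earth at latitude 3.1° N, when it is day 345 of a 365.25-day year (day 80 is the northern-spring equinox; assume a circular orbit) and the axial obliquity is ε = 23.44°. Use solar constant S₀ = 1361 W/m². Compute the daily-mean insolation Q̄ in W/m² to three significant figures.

Solar longitude: λ_s = 360° × (345 − 80)/365.25 = 261.191°.
sin δ = sin 23.44° × sin 261.191° = -0.39310, so δ = -23.147°.
cos H₀ = −tan(+3.1°) tan(-23.147°) = 0.0232, H₀ = 1.5476 rad.
Bracket: H₀ sin φ sin δ + cos φ cos δ sin H₀ = 1.5476×0.05408×-0.39310 + 0.99854×0.91950×0.99973 = -0.032900 + 0.917910 = 0.885010.
Q̄ = (S₀/π) × [bracket] = (1361/π) × 0.885010 = 383.4 W/m².

Q̄ ≈ 383 W/m²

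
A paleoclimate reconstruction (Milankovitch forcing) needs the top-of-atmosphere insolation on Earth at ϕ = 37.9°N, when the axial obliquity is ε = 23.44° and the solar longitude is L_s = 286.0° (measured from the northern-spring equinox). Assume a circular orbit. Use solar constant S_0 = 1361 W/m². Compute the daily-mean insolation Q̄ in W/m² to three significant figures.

Solar declination: sin δ = sin ε · sin L_s = sin 23.44° × sin 286.0° = -0.38238, so δ = -22.481°.
cos h₀ = −tan(+37.9°) tan(-22.481°) = 0.3222, h₀ = 1.2428 rad.
Bracket: h₀ sin ϕ sin δ + cos ϕ cos δ sin h₀ = 1.2428×0.61429×-0.38238 + 0.78908×0.92401×0.94669 = -0.291924 + 0.690249 = 0.398325.
Q̄ = (S_0/π) × [bracket] = (1361/π) × 0.398325 = 172.6 W/m².

Q̄ ≈ 173 W/m²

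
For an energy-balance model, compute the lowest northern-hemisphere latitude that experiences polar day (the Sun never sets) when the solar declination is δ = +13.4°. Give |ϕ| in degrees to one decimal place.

Polar day requires cos h₀ = −tan ϕ tan δ ≤ −1, i.e. tan ϕ tan δ ≥ 1.
The boundary is |tan ϕ| · |tan δ| = 1, so |ϕ| = 90° − |δ| = 90° − 13.4° = 76.6° in the northern hemisphere.

|ϕ| = 76.6°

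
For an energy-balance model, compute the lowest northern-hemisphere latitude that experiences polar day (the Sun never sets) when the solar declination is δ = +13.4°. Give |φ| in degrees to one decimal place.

Polar day requires cos H₀ = −tan φ tan δ ≤ −1, i.e. tan φ tan δ ≥ 1.
The boundary is |tan φ| · |tan δ| = 1, so |φ| = 90° − |δ| = 90° − 13.4° = 76.6° in the northern hemisphere.

|φ| = 76.6°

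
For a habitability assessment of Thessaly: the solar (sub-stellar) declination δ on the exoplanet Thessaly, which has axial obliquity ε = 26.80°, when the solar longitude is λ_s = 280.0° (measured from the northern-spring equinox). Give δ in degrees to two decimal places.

δ = -26.36°

sin δ = sin ε · sin λ_s = sin 26.80° × sin 280.0° = -0.444028.
δ = arcsin(-0.444028) = -26.36°.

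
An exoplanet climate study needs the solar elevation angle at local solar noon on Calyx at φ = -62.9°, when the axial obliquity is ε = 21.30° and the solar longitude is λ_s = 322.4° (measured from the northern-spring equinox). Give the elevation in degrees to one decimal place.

39.9°

Solar declination: sin δ = sin ε · sin λ_s = sin 21.30° × sin 322.4° = -0.22164, so δ = -12.805°.
At local noon the hour angle is zero, so the zenith angle equals |φ − δ| = |-62.9° − (-12.805°)| = 50.095°.
Elevation = 90° − 50.095° = 39.9°.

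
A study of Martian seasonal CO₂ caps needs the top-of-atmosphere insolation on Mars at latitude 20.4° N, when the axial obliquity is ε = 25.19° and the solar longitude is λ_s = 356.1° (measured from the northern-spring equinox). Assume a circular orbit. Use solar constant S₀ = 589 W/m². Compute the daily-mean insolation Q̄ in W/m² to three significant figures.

Solar declination: sin δ = sin ε · sin λ_s = sin 25.19° × sin 356.1° = -0.02895, so δ = -1.659°.
cos H₀ = −tan(+20.4°) tan(-1.659°) = 0.0108, H₀ = 1.5600 rad.
Bracket: H₀ sin φ sin δ + cos φ cos δ sin H₀ = 1.5600×0.34857×-0.02895 + 0.93728×0.99958×0.99994 = -0.015742 + 0.936830 = 0.921088.
Q̄ = (S₀/π) × [bracket] = (589/π) × 0.921088 = 172.7 W/m².

Q̄ ≈ 173 W/m²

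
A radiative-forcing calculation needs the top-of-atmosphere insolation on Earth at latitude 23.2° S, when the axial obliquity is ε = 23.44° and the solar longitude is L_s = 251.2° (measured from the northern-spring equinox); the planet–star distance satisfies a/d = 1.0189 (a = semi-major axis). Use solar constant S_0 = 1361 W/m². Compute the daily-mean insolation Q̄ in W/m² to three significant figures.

Solar declination: sin δ = sin ε · sin L_s = sin 23.44° × sin 251.2° = -0.37657, so δ = -22.121°.
cos h₀ = −tan(-23.2°) tan(-22.121°) = -0.1742, h₀ = 1.7459 rad.
Bracket: h₀ sin ϕ sin δ + cos ϕ cos δ sin h₀ = 1.7459×-0.39394×-0.37657 + 0.91914×0.92639×0.98471 = 0.258997 + 0.838463 = 1.097460.
Inverse-square distance factor (a/d)² = 1.0189² = 1.038157.
Q̄ = (S_0/π) × 1.038157 × [bracket] = (1361/π) × 1.038157 × 1.097460 = 493.6 W/m².

Q̄ ≈ 494 W/m²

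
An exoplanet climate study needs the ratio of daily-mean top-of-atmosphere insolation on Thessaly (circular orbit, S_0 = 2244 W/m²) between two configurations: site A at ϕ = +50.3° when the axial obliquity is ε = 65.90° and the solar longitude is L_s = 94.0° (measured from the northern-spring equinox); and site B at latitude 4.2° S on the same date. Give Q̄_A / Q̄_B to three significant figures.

— Configuration A (ϕ=+50.3°):
Solar declination: sin δ = sin ε · sin L_s = sin 65.90° × sin 94.0° = 0.91061, so δ = +65.590°.
cos h₀ = −tan(+50.3°) tan(+65.590°) = -2.6541 ≤ −1 ⇒ polar day, h₀ = π.
Bracket: h₀ sin ϕ sin δ + cos ϕ cos δ sin h₀ = 3.1416×0.76940×0.91061 + 0.63877×0.41327×0.00000 = 2.201078 + 0.000000 = 2.201078.
Q̄ = (S_0/π) × [bracket] = (2244/π) × 2.201078 = 1572.2 W/m².
— Configuration B (ϕ=-4.2°):
cos h₀ = −tan(-4.2°) tan(+65.590°) = 0.1618, h₀ = 1.4083 rad.
Bracket: h₀ sin ϕ sin δ + cos ϕ cos δ sin h₀ = 1.4083×-0.07324×0.91061 + 0.99731×0.41327×0.98682 = -0.093924 + 0.406726 = 0.312802.
Q̄ = (S_0/π) × [bracket] = (2244/π) × 0.312802 = 223.43 W/m².
Ratio Q̄_A / Q̄_B = 1572.2 / 223.43 = 7.037.

Q̄_A / Q̄_B ≈ 7.04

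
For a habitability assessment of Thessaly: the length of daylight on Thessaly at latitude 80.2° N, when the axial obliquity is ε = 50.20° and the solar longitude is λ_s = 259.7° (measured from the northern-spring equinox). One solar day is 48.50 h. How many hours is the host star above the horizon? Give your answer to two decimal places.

0.00 h

Solar declination: sin δ = sin ε · sin λ_s = sin 50.20° × sin 259.7° = -0.75590, so δ = -49.104°.
cos H₀ = −tan φ · tan δ = 6.6845 ≥ 1, so the host star never rises (polar night) and H₀ = 0.
Daylight = 2H₀/(2π) × 48.50 h = (0.0000/π) × 48.50 = 0.00 h.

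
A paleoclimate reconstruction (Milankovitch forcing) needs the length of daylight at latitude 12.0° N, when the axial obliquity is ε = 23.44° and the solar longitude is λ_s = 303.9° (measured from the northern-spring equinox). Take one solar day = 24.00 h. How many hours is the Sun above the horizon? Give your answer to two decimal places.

11.43 h

Solar declination: sin δ = sin ε · sin λ_s = sin 23.44° × sin 303.9° = -0.33017, so δ = -19.279°.
cos H₀ = −tan φ · tan δ = −tan(+12.0°) × tan(-19.279°) = 0.0743, so H₀ = 1.4964 rad = 85.74°.
Daylight = 2H₀/(2π) × 24.00 h = (1.4964/π) × 24.00 = 11.43 h.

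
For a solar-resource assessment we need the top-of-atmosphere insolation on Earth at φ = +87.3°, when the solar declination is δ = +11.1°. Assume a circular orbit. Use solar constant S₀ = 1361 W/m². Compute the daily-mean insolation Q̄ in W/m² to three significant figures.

cos H₀ = −tan(+87.3°) tan(+11.100°) = -4.1602 ≤ −1 ⇒ polar day, H₀ = π.
Bracket: H₀ sin φ sin δ + cos φ cos δ sin H₀ = 3.1416×0.99889×0.19252 + 0.04711×0.98129×0.00000 = 0.604149 + 0.000000 = 0.604149.
Q̄ = (S₀/π) × [bracket] = (1361/π) × 0.604149 = 261.7 W/m².

Q̄ ≈ 262 W/m²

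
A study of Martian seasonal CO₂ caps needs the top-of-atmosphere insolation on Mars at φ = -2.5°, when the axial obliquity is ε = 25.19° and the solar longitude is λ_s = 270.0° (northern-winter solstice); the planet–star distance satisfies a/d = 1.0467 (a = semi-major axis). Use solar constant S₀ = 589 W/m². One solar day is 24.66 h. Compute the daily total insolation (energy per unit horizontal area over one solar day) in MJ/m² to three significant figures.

Solar declination: sin δ = sin ε · sin λ_s = sin 25.19° × sin 270.0° = -0.42562, so δ = -25.190°.
cos H₀ = −tan(-2.5°) tan(-25.190°) = -0.0205, H₀ = 1.5913 rad.
Bracket: H₀ sin φ sin δ + cos φ cos δ sin H₀ = 1.5913×-0.04362×-0.42562 + 0.99905×0.90490×0.99979 = 0.029543 + 0.903850 = 0.933393.
Inverse-square distance factor (a/d)² = 1.0467² = 1.095581.
Q̄ = (S₀/π) × 1.095581 × [bracket] = (589/π) × 1.095581 × 0.933393 = 191.72 W/m².
Daily total = Q̄ × 24.66 h × 3600 s/h = 191.72 × 24.66 × 3600 / 10⁶ = 17.02 MJ/m².

17.0 MJ/m²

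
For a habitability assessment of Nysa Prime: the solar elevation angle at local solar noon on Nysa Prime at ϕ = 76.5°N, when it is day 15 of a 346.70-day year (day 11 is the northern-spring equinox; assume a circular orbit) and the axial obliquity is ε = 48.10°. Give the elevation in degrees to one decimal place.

16.6°

Solar longitude: L_s = 360° × (15 − 11)/346.70 = 4.153°.
sin δ = sin 48.10° × sin 4.153° = 0.05391, so δ = +3.090°.
At local noon the hour angle is zero, so the zenith angle equals |ϕ − δ| = |+76.5° − (+3.090°)| = 73.410°.
Elevation = 90° − 73.410° = 16.6°.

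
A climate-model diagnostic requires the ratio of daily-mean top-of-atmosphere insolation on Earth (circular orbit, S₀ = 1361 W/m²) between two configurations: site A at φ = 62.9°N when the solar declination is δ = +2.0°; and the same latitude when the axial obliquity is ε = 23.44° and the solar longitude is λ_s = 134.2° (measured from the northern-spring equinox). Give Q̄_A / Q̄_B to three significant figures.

— Configuration A (φ=+62.9°):
cos H₀ = −tan(+62.9°) tan(+2.000°) = -0.0682, H₀ = 1.6391 rad.
Bracket: H₀ sin φ sin δ + cos φ cos δ sin H₀ = 1.6391×0.89021×0.03490 + 0.45554×0.99939×0.99767 = 0.050924 + 0.454201 = 0.505125.
Q̄ = (S₀/π) × [bracket] = (1361/π) × 0.505125 = 218.83 W/m².
— Configuration B (φ=+62.9°):
Solar declination: sin δ = sin ε · sin λ_s = sin 23.44° × sin 134.2° = 0.28518, so δ = +16.570°.
cos H₀ = −tan(+62.9°) tan(+16.570°) = -0.5814, H₀ = 2.1913 rad.
Bracket: H₀ sin φ sin δ + cos φ cos δ sin H₀ = 2.1913×0.89021×0.28518 + 0.45554×0.95847×0.81359 = 0.556306 + 0.355231 = 0.911537.
Q̄ = (S₀/π) × [bracket] = (1361/π) × 0.911537 = 394.90 W/m².
Ratio Q̄_A / Q̄_B = 218.83 / 394.90 = 0.5541.

Q̄_A / Q̄_B ≈ 0.554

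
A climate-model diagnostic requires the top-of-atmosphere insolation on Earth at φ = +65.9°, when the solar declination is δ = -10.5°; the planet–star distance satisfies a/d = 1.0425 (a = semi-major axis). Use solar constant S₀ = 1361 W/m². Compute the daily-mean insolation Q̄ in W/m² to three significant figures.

cos H₀ = −tan(+65.9°) tan(-10.500°) = 0.4143, H₀ = 1.1436 rad.
Bracket: H₀ sin φ sin δ + cos φ cos δ sin H₀ = 1.1436×0.91283×-0.18224 + 0.40833×0.98325×0.91013 = -0.190243 + 0.365409 = 0.175166.
Inverse-square distance factor (a/d)² = 1.0425² = 1.086806.
Q̄ = (S₀/π) × 1.086806 × [bracket] = (1361/π) × 1.086806 × 0.175166 = 82.47 W/m².

Q̄ ≈ 82.5 W/m²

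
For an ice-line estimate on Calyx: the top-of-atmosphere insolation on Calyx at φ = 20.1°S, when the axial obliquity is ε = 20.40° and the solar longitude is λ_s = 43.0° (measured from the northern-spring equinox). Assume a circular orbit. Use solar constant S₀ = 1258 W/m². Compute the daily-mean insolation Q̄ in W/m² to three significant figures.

Q̄ ≈ 315 W/m²

Solar declination: sin δ = sin ε · sin λ_s = sin 20.40° × sin 43.0° = 0.23773, so δ = +13.752°.
cos H₀ = −tan(-20.1°) tan(+13.752°) = 0.0896, H₀ = 1.4811 rad.
Bracket: H₀ sin φ sin δ + cos φ cos δ sin H₀ = 1.4811×-0.34366×0.23773 + 0.93909×0.97133×0.99598 = -0.121003 + 0.908499 = 0.787496.
Q̄ = (S₀/π) × [bracket] = (1258/π) × 0.787496 = 315.3 W/m².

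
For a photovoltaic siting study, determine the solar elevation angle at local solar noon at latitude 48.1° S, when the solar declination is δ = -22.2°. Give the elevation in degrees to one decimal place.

64.1°

At local noon the hour angle is zero, so the zenith angle equals |ϕ − δ| = |-48.1° − (-22.200°)| = 25.900°.
Elevation = 90° − 25.900° = 64.1°.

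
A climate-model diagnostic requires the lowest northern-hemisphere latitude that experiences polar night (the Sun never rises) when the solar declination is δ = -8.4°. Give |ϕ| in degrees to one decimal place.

Polar night requires cos h₀ = −tan ϕ tan δ ≥ 1, i.e. tan ϕ tan δ ≤ −1.
The boundary is |tan ϕ| · |tan δ| = 1, so |ϕ| = 90° − |δ| = 90° − 8.4° = 81.6° in the northern hemisphere.

|ϕ| = 81.6°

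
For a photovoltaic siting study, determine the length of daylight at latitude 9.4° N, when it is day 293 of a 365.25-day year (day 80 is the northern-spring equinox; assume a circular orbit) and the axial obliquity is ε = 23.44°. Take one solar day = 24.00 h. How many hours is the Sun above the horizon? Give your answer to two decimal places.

11.74 h

Solar longitude: λ_s = 360° × (293 − 80)/365.25 = 209.938°.
sin δ = sin 23.44° × sin 209.938° = -0.19852, so δ = -11.451°.
cos H₀ = −tan φ · tan δ = −tan(+9.4°) × tan(-11.451°) = 0.0335, so H₀ = 1.5373 rad = 88.08°.
Daylight = 2H₀/(2π) × 24.00 h = (1.5373/π) × 24.00 = 11.74 h.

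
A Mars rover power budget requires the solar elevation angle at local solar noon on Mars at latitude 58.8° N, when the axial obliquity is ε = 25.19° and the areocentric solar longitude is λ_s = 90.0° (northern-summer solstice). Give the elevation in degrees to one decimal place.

sin δ = sin 25.19° × sin 90.0° = 0.42562, so δ = +25.190°.
At local noon the hour angle is zero, so the zenith angle equals |φ − δ| = |+58.8° − (+25.190°)| = 33.610°.
Elevation = 90° − 33.610° = 56.4°.

56.4°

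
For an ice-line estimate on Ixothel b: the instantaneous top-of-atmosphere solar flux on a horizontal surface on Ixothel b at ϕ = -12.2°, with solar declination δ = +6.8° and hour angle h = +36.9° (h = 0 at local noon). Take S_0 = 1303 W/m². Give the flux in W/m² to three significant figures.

979 W/m²

cos θ_z = sin ϕ sin δ + cos ϕ cos δ cos h = -0.025022 + 0.776126 = 0.751104.
Flux = S_0 · cos θ_z = 1303 × 0.751104 = 978.7 W/m².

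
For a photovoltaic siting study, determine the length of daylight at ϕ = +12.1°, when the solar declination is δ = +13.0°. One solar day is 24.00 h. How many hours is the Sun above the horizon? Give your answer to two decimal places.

12.38 h

cos h₀ = −tan ϕ · tan δ = −tan(+12.1°) × tan(+13.000°) = -0.0495, so h₀ = 1.6203 rad = 92.84°.
Daylight = 2h₀/(2π) × 24.00 h = (1.6203/π) × 24.00 = 12.38 h.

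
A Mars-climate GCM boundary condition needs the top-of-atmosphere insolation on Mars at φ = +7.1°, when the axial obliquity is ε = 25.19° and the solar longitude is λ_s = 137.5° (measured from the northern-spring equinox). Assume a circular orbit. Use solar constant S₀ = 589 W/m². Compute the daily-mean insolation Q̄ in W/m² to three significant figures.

Solar declination: sin δ = sin ε · sin λ_s = sin 25.19° × sin 137.5° = 0.28755, so δ = +16.711°.
cos H₀ = −tan(+7.1°) tan(+16.711°) = -0.0374, H₀ = 1.6082 rad.
Bracket: H₀ sin φ sin δ + cos φ cos δ sin H₀ = 1.6082×0.12360×0.28755 + 0.99233×0.95777×0.99930 = 0.057157 + 0.949759 = 1.006916.
Q̄ = (S₀/π) × [bracket] = (589/π) × 1.006916 = 188.8 W/m².

Q̄ ≈ 189 W/m²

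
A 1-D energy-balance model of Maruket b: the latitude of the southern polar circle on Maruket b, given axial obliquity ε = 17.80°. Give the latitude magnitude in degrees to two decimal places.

The polar circle is the lowest latitude that experiences at least one full rotation of continuous darkness at the northern-summer solstice; it lies at |ϕ| = 90° − ε = 90° − 17.80° = 72.20°.

72.20°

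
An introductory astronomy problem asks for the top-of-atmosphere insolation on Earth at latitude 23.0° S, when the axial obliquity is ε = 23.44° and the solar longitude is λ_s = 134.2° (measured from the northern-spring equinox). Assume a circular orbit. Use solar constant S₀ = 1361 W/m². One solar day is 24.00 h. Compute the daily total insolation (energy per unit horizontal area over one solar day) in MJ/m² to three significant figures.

Solar declination: sin δ = sin ε · sin λ_s = sin 23.44° × sin 134.2° = 0.28518, so δ = +16.570°.
cos H₀ = −tan(-23.0°) tan(+16.570°) = 0.1263, H₀ = 1.4442 rad.
Bracket: H₀ sin φ sin δ + cos φ cos δ sin H₀ = 1.4442×-0.39073×0.28518 + 0.92050×0.95847×0.99199 = -0.160925 + 0.875205 = 0.714280.
Q̄ = (S₀/π) × [bracket] = (1361/π) × 0.714280 = 309.44 W/m².
Daily total = Q̄ × 24.00 h × 3600 s/h = 309.44 × 24.00 × 3600 / 10⁶ = 26.74 MJ/m².

26.7 MJ/m²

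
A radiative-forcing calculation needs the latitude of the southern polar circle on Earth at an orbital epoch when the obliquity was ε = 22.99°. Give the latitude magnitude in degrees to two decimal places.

67.01°

The polar circle is the lowest latitude that experiences at least one full rotation of continuous darkness at the northern-summer solstice; it lies at |φ| = 90° − ε = 90° − 22.99° = 67.01°.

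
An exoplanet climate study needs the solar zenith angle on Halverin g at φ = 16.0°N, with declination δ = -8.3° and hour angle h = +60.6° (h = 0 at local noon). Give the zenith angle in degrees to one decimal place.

θ_z = 64.7°

cos θ_z = sin φ sin δ + cos φ cos δ cos h = -0.039790 + 0.466944 = 0.427154.
θ_z = arccos(0.427154) = 64.7°.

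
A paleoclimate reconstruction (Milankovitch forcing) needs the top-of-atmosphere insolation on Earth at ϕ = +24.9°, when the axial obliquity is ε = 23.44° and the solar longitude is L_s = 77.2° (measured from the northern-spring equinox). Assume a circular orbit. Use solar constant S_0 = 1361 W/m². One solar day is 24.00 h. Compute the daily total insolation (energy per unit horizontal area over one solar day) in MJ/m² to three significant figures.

41.5 MJ/m²

Solar declination: sin δ = sin ε · sin L_s = sin 23.44° × sin 77.2° = 0.38790, so δ = +22.824°.
cos h₀ = −tan(+24.9°) tan(+22.824°) = -0.1954, h₀ = 1.7674 rad.
Bracket: h₀ sin ϕ sin δ + cos ϕ cos δ sin h₀ = 1.7674×0.42104×0.38790 + 0.90704×0.92170×0.98073 = 0.288654 + 0.819909 = 1.108563.
Q̄ = (S_0/π) × [bracket] = (1361/π) × 1.108563 = 480.25 W/m².
Daily total = Q̄ × 24.00 h × 3600 s/h = 480.25 × 24.00 × 3600 / 10⁶ = 41.49 MJ/m².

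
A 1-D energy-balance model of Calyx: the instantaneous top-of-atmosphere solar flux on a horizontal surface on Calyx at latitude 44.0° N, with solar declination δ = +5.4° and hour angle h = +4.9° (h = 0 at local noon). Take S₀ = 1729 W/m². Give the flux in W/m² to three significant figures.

1.35e+03 W/m²

cos θ_z = sin φ sin δ + cos φ cos δ cos h = 0.065373 + 0.713530 = 0.778903.
Flux = S₀ · cos θ_z = 1729 × 0.778903 = 1347 W/m².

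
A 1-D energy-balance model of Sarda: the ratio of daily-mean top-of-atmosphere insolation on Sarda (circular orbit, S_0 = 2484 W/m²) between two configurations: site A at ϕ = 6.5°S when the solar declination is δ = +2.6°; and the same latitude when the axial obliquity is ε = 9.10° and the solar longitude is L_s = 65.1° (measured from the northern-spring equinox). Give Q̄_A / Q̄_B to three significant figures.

Q̄_A / Q̄_B ≈ 1.03

— Configuration A (ϕ=-6.5°):
cos h₀ = −tan(-6.5°) tan(+2.600°) = 0.0052, h₀ = 1.5656 rad.
Bracket: h₀ sin ϕ sin δ + cos ϕ cos δ sin h₀ = 1.5656×-0.11320×0.04536 + 0.99357×0.99897×0.99999 = -0.008039 + 0.992537 = 0.984498.
Q̄ = (S_0/π) × [bracket] = (2484/π) × 0.984498 = 778.42 W/m².
— Configuration B (ϕ=-6.5°):
Solar declination: sin δ = sin ε · sin L_s = sin 9.10° × sin 65.1° = 0.14346, so δ = +8.248°.
cos h₀ = −tan(-6.5°) tan(+8.248°) = 0.0165, h₀ = 1.5543 rad.
Bracket: h₀ sin ϕ sin δ + cos ϕ cos δ sin h₀ = 1.5543×-0.11320×0.14346 + 0.99357×0.98966×0.99986 = -0.025241 + 0.983159 = 0.957918.
Q̄ = (S_0/π) × [bracket] = (2484/π) × 0.957918 = 757.41 W/m².
Ratio Q̄_A / Q̄_B = 778.42 / 757.41 = 1.028.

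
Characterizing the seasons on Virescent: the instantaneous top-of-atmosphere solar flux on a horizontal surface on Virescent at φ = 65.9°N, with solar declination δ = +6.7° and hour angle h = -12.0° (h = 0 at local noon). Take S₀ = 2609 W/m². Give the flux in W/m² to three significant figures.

cos θ_z = sin φ sin δ + cos φ cos δ cos h = 0.106501 + 0.396680 = 0.503181.
Flux = S₀ · cos θ_z = 2609 × 0.503181 = 1313 W/m².

1.31e+03 W/m²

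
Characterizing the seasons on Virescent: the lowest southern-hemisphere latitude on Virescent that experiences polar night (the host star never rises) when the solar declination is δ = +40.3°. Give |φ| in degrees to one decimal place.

Polar night requires cos H₀ = −tan φ tan δ ≥ 1, i.e. tan φ tan δ ≤ −1.
The boundary is |tan φ| · |tan δ| = 1, so |φ| = 90° − |δ| = 90° − 40.3° = 49.7° in the southern hemisphere.

|φ| = 49.7°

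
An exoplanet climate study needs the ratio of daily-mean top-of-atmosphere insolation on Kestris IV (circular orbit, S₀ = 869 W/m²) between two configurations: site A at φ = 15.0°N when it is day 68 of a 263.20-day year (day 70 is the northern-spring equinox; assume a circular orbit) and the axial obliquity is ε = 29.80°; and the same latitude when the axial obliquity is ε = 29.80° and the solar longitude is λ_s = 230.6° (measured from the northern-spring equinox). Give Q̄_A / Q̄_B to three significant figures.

Q̄_A / Q̄_B ≈ 1.29

— Configuration A (φ=+15.0°):
Solar longitude: λ_s = 360° × (68 − 70)/263.20 = -2.736°, i.e. -2.736° + 360° = 357.264°.
sin δ = sin 29.80° × sin 357.264° = -0.02372, so δ = -1.359°.
cos H₀ = −tan(+15.0°) tan(-1.359°) = 0.0064, H₀ = 1.5644 rad.
Bracket: H₀ sin φ sin δ + cos φ cos δ sin H₀ = 1.5644×0.25882×-0.02372 + 0.96593×0.99972×0.99998 = -0.009604 + 0.965640 = 0.956036.
Q̄ = (S₀/π) × [bracket] = (869/π) × 0.956036 = 264.45 W/m².
— Configuration B (φ=+15.0°):
Solar declination: sin δ = sin ε · sin λ_s = sin 29.80° × sin 230.6° = -0.38403, so δ = -22.583°.
cos H₀ = −tan(+15.0°) tan(-22.583°) = 0.1114, H₀ = 1.4591 rad.
Bracket: H₀ sin φ sin δ + cos φ cos δ sin H₀ = 1.4591×0.25882×-0.38403 + 0.96593×0.92332×0.99377 = -0.145027 + 0.886306 = 0.741279.
Q̄ = (S₀/π) × [bracket] = (869/π) × 0.741279 = 205.05 W/m².
Ratio Q̄_A / Q̄_B = 264.45 / 205.05 = 1.290.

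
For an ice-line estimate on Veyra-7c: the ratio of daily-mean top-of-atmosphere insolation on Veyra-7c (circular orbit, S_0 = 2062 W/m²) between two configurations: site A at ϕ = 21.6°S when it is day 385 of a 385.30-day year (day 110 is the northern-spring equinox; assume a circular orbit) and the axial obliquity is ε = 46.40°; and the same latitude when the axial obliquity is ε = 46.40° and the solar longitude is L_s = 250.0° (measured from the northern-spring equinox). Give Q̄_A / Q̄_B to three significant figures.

Q̄_A / Q̄_B ≈ 0.998

— Configuration A (ϕ=-21.6°):
Solar longitude: L_s = 360° × (385 − 110)/385.30 = 256.943°.
sin δ = sin 46.40° × sin 256.943° = -0.70545, so δ = -44.866°.
cos h₀ = −tan(-21.6°) tan(-44.866°) = -0.3941, h₀ = 1.9759 rad.
Bracket: h₀ sin ϕ sin δ + cos ϕ cos δ sin h₀ = 1.9759×-0.36812×-0.70545 + 0.92978×0.70876×0.91908 = 0.513122 + 0.605665 = 1.118787.
Q̄ = (S_0/π) × [bracket] = (2062/π) × 1.118787 = 734.32 W/m².
— Configuration B (ϕ=-21.6°):
Solar declination: sin δ = sin ε · sin L_s = sin 46.40° × sin 250.0° = -0.68050, so δ = -42.883°.
cos h₀ = −tan(-21.6°) tan(-42.883°) = -0.3677, h₀ = 1.9473 rad.
Bracket: h₀ sin ϕ sin δ + cos ϕ cos δ sin h₀ = 1.9473×-0.36812×-0.68050 + 0.92978×0.73275×0.92995 = 0.487810 + 0.633571 = 1.121381.
Q̄ = (S_0/π) × [bracket] = (2062/π) × 1.121381 = 736.02 W/m².
Ratio Q̄_A / Q̄_B = 734.32 / 736.02 = 0.9977.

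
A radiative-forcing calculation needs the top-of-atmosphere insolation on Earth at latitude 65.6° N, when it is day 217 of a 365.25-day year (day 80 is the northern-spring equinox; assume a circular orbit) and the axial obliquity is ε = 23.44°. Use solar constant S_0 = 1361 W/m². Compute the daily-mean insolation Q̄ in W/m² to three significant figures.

Q̄ ≈ 383 W/m²

Solar longitude: L_s = 360° × (217 − 80)/365.25 = 135.031°.
sin δ = sin 23.44° × sin 135.031° = 0.28113, so δ = +16.328°.
cos h₀ = −tan(+65.6°) tan(+16.328°) = -0.6458, h₀ = 2.2728 rad.
Bracket: h₀ sin ϕ sin δ + cos ϕ cos δ sin h₀ = 2.2728×0.91068×0.28113 + 0.41310×0.95967×0.76352 = 0.581881 + 0.302690 = 0.884571.
Q̄ = (S_0/π) × [bracket] = (1361/π) × 0.884571 = 383.2 W/m².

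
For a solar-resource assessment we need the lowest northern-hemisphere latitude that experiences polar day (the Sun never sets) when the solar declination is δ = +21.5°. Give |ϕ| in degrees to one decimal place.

|ϕ| = 68.5°

Polar day requires cos h₀ = −tan ϕ tan δ ≤ −1, i.e. tan ϕ tan δ ≥ 1.
The boundary is |tan ϕ| · |tan δ| = 1, so |ϕ| = 90° − |δ| = 90° − 21.5° = 68.5° in the northern hemisphere.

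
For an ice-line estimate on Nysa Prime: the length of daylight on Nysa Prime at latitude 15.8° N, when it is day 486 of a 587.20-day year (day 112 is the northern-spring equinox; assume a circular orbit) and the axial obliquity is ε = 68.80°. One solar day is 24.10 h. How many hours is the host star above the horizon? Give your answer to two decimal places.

Solar longitude: λ_s = 360° × (486 − 112)/587.20 = 229.292°.
sin δ = sin 68.80° × sin 229.292° = -0.70674, so δ = -44.970°.
cos H₀ = −tan φ · tan δ = −tan(+15.8°) × tan(-44.970°) = 0.2827, so H₀ = 1.2842 rad = 73.58°.
Daylight = 2H₀/(2π) × 24.10 h = (1.2842/π) × 24.10 = 9.85 h.

9.85 h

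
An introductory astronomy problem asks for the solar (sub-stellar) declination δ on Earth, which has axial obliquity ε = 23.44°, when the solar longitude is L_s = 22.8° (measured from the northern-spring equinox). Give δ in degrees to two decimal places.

sin δ = sin ε · sin L_s = sin 23.44° × sin 22.8° = 0.154149.
δ = arcsin(0.154149) = +8.87°.

δ = +8.87°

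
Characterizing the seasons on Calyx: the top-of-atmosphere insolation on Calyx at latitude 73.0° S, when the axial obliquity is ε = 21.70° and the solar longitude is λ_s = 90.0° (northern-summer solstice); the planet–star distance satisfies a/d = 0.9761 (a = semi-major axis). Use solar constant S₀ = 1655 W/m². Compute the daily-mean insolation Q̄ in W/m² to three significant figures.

Q̄ ≈ 0.00 W/m²

Solar declination: sin δ = sin ε · sin λ_s = sin 21.70° × sin 90.0° = 0.36975, so δ = +21.700°.
cos H₀ = −tan(-73.0°) tan(+21.700°) = 1.3016 ≥ 1 ⇒ polar night, H₀ = 0 and Q̄ = 0.
Inverse-square distance factor (a/d)² = 0.9761² = 0.952771.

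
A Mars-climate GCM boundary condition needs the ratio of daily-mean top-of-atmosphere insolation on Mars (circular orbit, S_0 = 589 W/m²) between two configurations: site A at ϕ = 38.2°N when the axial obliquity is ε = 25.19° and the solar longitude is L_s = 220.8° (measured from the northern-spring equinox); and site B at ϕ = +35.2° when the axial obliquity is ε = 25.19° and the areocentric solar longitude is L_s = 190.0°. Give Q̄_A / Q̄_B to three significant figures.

Q̄_A / Q̄_B ≈ 0.673

— Configuration A (ϕ=+38.2°):
Solar declination: sin δ = sin ε · sin L_s = sin 25.19° × sin 220.8° = -0.27811, so δ = -16.147°.
cos h₀ = −tan(+38.2°) tan(-16.147°) = 0.2278, h₀ = 1.3409 rad.
Bracket: h₀ sin ϕ sin δ + cos ϕ cos δ sin h₀ = 1.3409×0.61841×-0.27811 + 0.78586×0.96055×0.97370 = -0.230616 + 0.735005 = 0.504389.
Q̄ = (S_0/π) × [bracket] = (589/π) × 0.504389 = 94.565 W/m².
— Configuration B (ϕ=+35.2°):
sin δ = sin 25.19° × sin 190.0° = -0.07391, so δ = -4.239°.
cos h₀ = −tan(+35.2°) tan(-4.239°) = 0.0523, h₀ = 1.5185 rad.
Bracket: h₀ sin ϕ sin δ + cos ϕ cos δ sin h₀ = 1.5185×0.57643×-0.07391 + 0.81714×0.99727×0.99863 = -0.064694 + 0.813793 = 0.749099.
Q̄ = (S_0/π) × [bracket] = (589/π) × 0.749099 = 140.44 W/m².
Ratio Q̄_A / Q̄_B = 94.565 / 140.44 = 0.6733.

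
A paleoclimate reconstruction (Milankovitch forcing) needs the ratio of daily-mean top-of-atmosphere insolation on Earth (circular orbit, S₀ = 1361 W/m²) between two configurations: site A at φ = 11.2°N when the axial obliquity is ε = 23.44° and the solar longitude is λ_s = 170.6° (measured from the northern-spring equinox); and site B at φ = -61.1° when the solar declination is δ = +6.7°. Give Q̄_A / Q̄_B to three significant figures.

— Configuration A (φ=+11.2°):
Solar declination: sin δ = sin ε · sin λ_s = sin 23.44° × sin 170.6° = 0.06497, so δ = +3.725°.
cos H₀ = −tan(+11.2°) tan(+3.725°) = -0.0129, H₀ = 1.5837 rad.
Bracket: H₀ sin φ sin δ + cos φ cos δ sin H₀ = 1.5837×0.19423×0.06497 + 0.98096×0.99789×0.99992 = 0.019985 + 0.978812 = 0.998797.
Q̄ = (S₀/π) × [bracket] = (1361/π) × 0.998797 = 432.70 W/m².
— Configuration B (φ=-61.1°):
cos H₀ = −tan(-61.1°) tan(+6.700°) = 0.2128, H₀ = 1.3564 rad.
Bracket: H₀ sin φ sin δ + cos φ cos δ sin H₀ = 1.3564×-0.87546×0.11667 + 0.48328×0.99317×0.97710 = -0.138543 + 0.468988 = 0.330445.
Q̄ = (S₀/π) × [bracket] = (1361/π) × 0.330445 = 143.16 W/m².
Ratio Q̄_A / Q̄_B = 432.70 / 143.16 = 3.022.

Q̄_A / Q̄_B ≈ 3.02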